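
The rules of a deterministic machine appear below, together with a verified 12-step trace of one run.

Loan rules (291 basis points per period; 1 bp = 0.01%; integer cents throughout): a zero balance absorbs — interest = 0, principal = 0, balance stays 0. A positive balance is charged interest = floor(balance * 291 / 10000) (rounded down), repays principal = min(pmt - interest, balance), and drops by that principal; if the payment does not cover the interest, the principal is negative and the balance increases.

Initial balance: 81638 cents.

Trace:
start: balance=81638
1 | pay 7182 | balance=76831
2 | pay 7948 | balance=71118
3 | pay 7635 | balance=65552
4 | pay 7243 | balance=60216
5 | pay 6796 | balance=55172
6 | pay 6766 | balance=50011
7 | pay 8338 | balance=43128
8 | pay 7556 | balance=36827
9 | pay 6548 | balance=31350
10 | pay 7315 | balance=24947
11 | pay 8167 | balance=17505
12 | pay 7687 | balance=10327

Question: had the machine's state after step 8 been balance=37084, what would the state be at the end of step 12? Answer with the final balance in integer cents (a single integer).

state after step 8 := balance=37084
9 | pay 6548 | balance=31615
10 | pay 7315 | balance=25219
11 | pay 8167 | balance=17785
12 | pay 7687 | balance=10615

10615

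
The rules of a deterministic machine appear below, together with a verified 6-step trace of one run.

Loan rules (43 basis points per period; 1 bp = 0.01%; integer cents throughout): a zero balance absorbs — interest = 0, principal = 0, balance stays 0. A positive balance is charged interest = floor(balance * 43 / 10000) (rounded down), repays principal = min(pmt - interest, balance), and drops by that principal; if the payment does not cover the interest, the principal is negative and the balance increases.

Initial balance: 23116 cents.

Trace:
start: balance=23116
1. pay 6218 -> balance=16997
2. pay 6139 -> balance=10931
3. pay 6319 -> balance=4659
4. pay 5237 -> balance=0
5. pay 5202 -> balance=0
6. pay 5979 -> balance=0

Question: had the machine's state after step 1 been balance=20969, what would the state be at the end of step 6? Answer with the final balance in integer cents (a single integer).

state after step 1 := balance=20969
2. pay 6139 -> balance=14920
3. pay 6319 -> balance=8665
4. pay 5237 -> balance=3465
5. pay 5202 -> balance=0
6. pay 5979 -> balance=0

0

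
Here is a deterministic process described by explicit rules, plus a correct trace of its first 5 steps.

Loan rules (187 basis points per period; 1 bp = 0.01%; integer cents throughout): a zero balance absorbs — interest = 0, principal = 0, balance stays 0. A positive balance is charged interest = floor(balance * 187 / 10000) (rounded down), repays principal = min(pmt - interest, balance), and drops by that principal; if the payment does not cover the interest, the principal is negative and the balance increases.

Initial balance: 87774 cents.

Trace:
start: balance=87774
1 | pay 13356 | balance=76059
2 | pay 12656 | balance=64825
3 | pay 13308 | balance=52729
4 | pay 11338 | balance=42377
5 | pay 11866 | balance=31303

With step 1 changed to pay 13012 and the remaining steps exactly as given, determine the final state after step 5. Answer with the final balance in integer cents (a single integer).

31672

(re-executing from step 1 with the substitution; state before step 1: balance=87774)
1 | pay 13012 | balance=76403
2 | pay 12656 | balance=65175
3 | pay 13308 | balance=53085
4 | pay 11338 | balance=42739
5 | pay 11866 | balance=31672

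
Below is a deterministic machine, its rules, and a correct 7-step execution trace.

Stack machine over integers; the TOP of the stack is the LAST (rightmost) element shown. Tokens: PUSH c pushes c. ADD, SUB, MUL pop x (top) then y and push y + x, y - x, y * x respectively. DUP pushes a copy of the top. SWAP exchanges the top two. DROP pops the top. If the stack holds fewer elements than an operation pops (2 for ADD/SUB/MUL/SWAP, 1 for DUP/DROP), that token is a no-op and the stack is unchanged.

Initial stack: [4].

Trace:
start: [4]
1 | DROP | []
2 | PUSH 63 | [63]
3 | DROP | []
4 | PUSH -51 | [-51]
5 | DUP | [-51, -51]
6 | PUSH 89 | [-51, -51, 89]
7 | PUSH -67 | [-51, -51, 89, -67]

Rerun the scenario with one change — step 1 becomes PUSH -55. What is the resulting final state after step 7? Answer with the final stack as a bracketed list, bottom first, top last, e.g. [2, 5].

[4, -55, -51, -51, 89, -67]

(re-executing from step 1 with the substitution; state before step 1: [4])
1 | PUSH -55 | [4, -55]
2 | PUSH 63 | [4, -55, 63]
3 | DROP | [4, -55]
4 | PUSH -51 | [4, -55, -51]
5 | DUP | [4, -55, -51, -51]
6 | PUSH 89 | [4, -55, -51, -51, 89]
7 | PUSH -67 | [4, -55, -51, -51, 89, -67]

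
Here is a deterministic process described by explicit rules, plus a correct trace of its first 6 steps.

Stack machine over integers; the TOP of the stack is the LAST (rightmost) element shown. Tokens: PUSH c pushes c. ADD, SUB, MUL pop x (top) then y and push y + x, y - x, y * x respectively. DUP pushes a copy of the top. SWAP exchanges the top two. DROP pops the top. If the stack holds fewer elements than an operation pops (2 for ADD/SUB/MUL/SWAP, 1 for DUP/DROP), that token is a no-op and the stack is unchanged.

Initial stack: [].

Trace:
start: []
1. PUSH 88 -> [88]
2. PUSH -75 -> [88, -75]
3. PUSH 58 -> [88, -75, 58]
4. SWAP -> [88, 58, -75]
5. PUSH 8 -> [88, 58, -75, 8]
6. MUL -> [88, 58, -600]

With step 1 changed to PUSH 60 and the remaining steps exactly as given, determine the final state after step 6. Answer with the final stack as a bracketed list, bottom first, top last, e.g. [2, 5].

[60, 58, -600]

(re-executing from step 1 with the substitution; state before step 1: [])
1. PUSH 60 -> [60]
2. PUSH -75 -> [60, -75]
3. PUSH 58 -> [60, -75, 58]
4. SWAP -> [60, 58, -75]
5. PUSH 8 -> [60, 58, -75, 8]
6. MUL -> [60, 58, -600]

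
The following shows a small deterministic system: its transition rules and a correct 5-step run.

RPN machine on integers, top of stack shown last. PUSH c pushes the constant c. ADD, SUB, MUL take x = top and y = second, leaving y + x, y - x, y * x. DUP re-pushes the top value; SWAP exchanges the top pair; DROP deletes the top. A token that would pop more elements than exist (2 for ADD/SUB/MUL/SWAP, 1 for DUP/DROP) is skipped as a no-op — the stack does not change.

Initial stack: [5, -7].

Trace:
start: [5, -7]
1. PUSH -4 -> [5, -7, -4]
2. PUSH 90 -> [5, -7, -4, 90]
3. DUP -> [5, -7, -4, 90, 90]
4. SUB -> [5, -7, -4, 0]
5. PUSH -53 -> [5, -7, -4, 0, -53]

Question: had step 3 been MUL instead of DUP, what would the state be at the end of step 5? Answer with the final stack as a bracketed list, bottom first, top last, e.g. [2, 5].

(re-executing from step 3 with the substitution; state before step 3: [5, -7, -4, 90])
3. MUL -> [5, -7, -360]
4. SUB -> [5, 353]
5. PUSH -53 -> [5, 353, -53]

[5, 353, -53]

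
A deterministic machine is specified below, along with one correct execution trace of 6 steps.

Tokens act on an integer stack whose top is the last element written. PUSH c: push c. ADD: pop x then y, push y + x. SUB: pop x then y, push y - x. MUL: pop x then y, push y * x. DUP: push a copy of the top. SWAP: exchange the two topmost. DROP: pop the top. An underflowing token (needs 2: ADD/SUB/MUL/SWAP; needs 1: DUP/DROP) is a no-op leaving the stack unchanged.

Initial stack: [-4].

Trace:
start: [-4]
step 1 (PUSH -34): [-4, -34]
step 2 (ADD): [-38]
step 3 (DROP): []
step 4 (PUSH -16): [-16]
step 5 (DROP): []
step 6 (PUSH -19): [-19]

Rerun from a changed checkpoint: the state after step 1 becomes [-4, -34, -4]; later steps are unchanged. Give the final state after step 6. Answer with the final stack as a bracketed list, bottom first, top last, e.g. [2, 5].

[-4, -19]

state after step 1 := [-4, -34, -4]
step 2 (ADD): [-4, -38]
step 3 (DROP): [-4]
step 4 (PUSH -16): [-4, -16]
step 5 (DROP): [-4]
step 6 (PUSH -19): [-4, -19]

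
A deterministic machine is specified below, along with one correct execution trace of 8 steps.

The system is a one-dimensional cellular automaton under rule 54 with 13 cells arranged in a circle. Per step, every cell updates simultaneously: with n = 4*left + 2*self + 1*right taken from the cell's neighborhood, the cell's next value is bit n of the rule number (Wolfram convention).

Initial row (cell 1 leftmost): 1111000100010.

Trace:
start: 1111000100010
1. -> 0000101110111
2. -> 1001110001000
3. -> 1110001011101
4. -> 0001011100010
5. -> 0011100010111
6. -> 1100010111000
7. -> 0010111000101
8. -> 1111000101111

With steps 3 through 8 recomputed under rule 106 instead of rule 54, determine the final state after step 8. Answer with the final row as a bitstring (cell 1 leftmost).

(re-executing steps 3..8 under rule 106; state before step 3: 1001110001000)
3. -> 0011010010001
4. -> 0111100100010
5. -> 1100101000100
6. -> 1101010001001
7. -> 0110100010011
8. -> 1111000100111

1111000100111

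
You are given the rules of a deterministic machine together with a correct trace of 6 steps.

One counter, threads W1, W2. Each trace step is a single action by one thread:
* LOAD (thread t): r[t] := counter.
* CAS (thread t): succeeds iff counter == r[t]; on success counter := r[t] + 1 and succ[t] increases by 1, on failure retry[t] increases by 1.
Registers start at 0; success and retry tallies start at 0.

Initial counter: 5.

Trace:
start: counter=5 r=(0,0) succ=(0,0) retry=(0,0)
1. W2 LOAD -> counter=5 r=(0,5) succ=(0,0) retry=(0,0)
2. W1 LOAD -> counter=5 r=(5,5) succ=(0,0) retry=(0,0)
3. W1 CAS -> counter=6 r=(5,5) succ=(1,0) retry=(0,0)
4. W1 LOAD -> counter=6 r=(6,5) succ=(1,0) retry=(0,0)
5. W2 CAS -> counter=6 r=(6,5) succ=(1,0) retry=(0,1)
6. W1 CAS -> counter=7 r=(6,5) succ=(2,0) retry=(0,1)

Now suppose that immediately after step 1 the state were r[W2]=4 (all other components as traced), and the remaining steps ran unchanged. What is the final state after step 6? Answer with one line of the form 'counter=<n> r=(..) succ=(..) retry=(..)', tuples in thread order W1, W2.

counter=7 r=(6,4) succ=(2,0) retry=(0,1)

state after step 1 := counter=5 r=(0,4) succ=(0,0) retry=(0,0)
2. W1 LOAD -> counter=5 r=(5,4) succ=(0,0) retry=(0,0)
3. W1 CAS -> counter=6 r=(5,4) succ=(1,0) retry=(0,0)
4. W1 LOAD -> counter=6 r=(6,4) succ=(1,0) retry=(0,0)
5. W2 CAS -> counter=6 r=(6,4) succ=(1,0) retry=(0,1)
6. W1 CAS -> counter=7 r=(6,4) succ=(2,0) retry=(0,1)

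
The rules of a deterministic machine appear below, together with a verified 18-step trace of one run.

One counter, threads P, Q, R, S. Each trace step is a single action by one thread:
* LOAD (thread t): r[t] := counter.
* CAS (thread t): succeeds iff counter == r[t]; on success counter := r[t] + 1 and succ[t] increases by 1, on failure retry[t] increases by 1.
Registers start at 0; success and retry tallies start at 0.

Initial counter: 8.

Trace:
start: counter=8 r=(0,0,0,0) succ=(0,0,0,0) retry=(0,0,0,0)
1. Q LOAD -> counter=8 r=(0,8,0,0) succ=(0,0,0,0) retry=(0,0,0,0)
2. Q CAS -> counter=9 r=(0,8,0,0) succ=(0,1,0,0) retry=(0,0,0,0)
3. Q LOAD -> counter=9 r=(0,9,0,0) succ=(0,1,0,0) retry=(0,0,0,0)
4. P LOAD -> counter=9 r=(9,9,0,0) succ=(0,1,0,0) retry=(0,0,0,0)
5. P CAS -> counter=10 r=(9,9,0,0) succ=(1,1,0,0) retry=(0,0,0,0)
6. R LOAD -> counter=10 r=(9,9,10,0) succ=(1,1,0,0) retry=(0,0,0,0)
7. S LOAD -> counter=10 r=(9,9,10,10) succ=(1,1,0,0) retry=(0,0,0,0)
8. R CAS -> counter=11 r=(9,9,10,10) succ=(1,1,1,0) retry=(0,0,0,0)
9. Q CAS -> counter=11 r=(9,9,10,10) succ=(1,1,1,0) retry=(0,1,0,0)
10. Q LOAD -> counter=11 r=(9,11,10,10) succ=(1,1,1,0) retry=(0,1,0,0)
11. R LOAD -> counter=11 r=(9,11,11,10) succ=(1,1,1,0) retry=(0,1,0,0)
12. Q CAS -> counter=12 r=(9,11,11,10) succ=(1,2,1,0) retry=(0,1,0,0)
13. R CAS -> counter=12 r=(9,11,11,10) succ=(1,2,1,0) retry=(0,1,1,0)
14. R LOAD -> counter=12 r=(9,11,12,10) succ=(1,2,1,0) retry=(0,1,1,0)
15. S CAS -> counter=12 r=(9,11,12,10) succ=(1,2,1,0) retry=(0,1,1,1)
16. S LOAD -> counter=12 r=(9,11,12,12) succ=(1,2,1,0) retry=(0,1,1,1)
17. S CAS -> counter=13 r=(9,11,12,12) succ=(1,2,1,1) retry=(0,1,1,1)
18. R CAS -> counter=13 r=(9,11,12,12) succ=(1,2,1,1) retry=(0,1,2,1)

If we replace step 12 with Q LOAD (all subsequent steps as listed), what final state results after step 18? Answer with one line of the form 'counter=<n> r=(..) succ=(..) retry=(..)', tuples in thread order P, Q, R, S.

(re-executing from step 12 with the substitution; state before step 12: counter=11 r=(9,11,11,10) succ=(1,1,1,0) retry=(0,1,0,0))
12. Q LOAD -> counter=11 r=(9,11,11,10) succ=(1,1,1,0) retry=(0,1,0,0)
13. R CAS -> counter=12 r=(9,11,11,10) succ=(1,1,2,0) retry=(0,1,0,0)
14. R LOAD -> counter=12 r=(9,11,12,10) succ=(1,1,2,0) retry=(0,1,0,0)
15. S CAS -> counter=12 r=(9,11,12,10) succ=(1,1,2,0) retry=(0,1,0,1)
16. S LOAD -> counter=12 r=(9,11,12,12) succ=(1,1,2,0) retry=(0,1,0,1)
17. S CAS -> counter=13 r=(9,11,12,12) succ=(1,1,2,1) retry=(0,1,0,1)
18. R CAS -> counter=13 r=(9,11,12,12) succ=(1,1,2,1) retry=(0,1,1,1)

counter=13 r=(9,11,12,12) succ=(1,1,2,1) retry=(0,1,1,1)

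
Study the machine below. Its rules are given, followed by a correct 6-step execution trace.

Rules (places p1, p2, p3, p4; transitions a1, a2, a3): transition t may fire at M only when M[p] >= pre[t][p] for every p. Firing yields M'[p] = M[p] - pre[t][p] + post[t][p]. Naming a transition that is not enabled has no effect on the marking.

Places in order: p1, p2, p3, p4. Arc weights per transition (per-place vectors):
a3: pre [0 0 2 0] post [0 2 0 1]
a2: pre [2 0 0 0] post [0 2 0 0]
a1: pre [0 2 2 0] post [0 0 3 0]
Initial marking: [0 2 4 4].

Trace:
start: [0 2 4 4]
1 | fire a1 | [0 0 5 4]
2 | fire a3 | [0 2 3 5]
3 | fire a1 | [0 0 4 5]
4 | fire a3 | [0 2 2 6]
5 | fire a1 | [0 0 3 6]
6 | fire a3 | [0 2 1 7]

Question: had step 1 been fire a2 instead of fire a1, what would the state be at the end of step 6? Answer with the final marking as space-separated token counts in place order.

(re-executing from step 1 with the substitution; state before step 1: [0 2 4 4])
1 | fire a2 | [0 2 4 4]
2 | fire a3 | [0 4 2 5]
3 | fire a1 | [0 2 3 5]
4 | fire a3 | [0 4 1 6]
5 | fire a1 | [0 4 1 6]
6 | fire a3 | [0 4 1 6]

0 4 1 6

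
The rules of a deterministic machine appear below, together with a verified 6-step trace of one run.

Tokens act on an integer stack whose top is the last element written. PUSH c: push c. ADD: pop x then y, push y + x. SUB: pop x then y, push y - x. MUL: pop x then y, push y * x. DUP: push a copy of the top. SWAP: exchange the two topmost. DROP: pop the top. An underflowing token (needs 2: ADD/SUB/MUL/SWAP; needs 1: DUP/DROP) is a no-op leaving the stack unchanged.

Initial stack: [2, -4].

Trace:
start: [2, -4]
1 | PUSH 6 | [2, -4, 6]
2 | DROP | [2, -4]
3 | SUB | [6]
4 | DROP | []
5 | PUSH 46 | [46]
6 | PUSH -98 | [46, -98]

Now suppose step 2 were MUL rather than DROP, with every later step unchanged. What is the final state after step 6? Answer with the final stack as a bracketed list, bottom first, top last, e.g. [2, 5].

[46, -98]

(re-executing from step 2 with the substitution; state before step 2: [2, -4, 6])
2 | MUL | [2, -24]
3 | SUB | [26]
4 | DROP | []
5 | PUSH 46 | [46]
6 | PUSH -98 | [46, -98]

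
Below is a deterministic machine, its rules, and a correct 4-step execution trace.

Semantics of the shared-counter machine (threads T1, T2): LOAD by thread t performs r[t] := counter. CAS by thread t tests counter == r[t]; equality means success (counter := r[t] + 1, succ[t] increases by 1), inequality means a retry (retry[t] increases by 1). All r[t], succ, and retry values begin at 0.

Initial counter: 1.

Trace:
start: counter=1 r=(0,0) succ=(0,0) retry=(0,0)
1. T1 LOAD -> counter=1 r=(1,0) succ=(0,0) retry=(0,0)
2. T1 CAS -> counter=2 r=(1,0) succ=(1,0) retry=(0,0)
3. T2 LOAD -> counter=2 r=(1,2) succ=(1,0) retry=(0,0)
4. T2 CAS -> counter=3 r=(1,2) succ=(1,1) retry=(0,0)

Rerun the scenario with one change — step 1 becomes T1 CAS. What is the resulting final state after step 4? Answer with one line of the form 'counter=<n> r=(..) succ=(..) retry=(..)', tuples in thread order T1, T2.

counter=2 r=(0,1) succ=(0,1) retry=(2,0)

(re-executing from step 1 with the substitution; state before step 1: counter=1 r=(0,0) succ=(0,0) retry=(0,0))
1. T1 CAS -> counter=1 r=(0,0) succ=(0,0) retry=(1,0)
2. T1 CAS -> counter=1 r=(0,0) succ=(0,0) retry=(2,0)
3. T2 LOAD -> counter=1 r=(0,1) succ=(0,0) retry=(2,0)
4. T2 CAS -> counter=2 r=(0,1) succ=(0,1) retry=(2,0)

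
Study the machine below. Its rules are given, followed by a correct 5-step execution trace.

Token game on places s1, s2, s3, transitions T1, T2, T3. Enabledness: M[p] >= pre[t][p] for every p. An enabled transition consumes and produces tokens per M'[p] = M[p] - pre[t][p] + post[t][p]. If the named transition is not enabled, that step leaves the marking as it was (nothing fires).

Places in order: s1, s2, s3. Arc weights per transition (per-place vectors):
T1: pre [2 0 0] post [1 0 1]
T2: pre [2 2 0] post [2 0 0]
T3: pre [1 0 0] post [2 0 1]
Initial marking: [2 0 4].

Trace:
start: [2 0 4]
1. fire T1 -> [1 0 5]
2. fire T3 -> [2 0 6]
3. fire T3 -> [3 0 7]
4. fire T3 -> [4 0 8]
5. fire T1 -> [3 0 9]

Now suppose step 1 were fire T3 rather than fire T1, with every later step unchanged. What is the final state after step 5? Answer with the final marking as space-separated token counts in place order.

5 0 9

(re-executing from step 1 with the substitution; state before step 1: [2 0 4])
1. fire T3 -> [3 0 5]
2. fire T3 -> [4 0 6]
3. fire T3 -> [5 0 7]
4. fire T3 -> [6 0 8]
5. fire T1 -> [5 0 9]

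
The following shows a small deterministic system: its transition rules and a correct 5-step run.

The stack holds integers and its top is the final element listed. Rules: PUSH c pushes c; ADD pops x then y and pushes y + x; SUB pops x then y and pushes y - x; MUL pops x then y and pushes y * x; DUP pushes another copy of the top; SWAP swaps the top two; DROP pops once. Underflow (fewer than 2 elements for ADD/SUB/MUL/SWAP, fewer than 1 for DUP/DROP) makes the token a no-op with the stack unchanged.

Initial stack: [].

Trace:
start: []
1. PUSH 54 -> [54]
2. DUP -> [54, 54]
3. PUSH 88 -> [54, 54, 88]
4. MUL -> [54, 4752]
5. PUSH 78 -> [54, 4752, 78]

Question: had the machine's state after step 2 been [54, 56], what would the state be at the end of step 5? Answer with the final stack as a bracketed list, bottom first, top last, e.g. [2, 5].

state after step 2 := [54, 56]
3. PUSH 88 -> [54, 56, 88]
4. MUL -> [54, 4928]
5. PUSH 78 -> [54, 4928, 78]

[54, 4928, 78]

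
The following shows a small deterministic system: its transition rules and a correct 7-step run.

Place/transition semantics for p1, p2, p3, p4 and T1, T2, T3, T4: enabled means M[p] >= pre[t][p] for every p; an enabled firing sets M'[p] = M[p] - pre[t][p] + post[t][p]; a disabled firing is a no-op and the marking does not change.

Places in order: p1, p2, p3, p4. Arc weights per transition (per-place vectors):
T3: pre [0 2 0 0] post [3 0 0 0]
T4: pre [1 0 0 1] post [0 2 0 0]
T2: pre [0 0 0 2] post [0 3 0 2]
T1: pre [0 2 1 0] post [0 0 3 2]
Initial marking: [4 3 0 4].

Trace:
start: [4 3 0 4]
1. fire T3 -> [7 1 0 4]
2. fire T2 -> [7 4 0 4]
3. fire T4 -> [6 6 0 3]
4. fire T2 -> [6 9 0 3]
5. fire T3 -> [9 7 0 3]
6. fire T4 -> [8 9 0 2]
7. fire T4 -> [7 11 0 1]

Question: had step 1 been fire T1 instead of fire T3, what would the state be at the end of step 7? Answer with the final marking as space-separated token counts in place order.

(re-executing from step 1 with the substitution; state before step 1: [4 3 0 4])
1. fire T1 -> [4 3 0 4]
2. fire T2 -> [4 6 0 4]
3. fire T4 -> [3 8 0 3]
4. fire T2 -> [3 11 0 3]
5. fire T3 -> [6 9 0 3]
6. fire T4 -> [5 11 0 2]
7. fire T4 -> [4 13 0 1]

4 13 0 1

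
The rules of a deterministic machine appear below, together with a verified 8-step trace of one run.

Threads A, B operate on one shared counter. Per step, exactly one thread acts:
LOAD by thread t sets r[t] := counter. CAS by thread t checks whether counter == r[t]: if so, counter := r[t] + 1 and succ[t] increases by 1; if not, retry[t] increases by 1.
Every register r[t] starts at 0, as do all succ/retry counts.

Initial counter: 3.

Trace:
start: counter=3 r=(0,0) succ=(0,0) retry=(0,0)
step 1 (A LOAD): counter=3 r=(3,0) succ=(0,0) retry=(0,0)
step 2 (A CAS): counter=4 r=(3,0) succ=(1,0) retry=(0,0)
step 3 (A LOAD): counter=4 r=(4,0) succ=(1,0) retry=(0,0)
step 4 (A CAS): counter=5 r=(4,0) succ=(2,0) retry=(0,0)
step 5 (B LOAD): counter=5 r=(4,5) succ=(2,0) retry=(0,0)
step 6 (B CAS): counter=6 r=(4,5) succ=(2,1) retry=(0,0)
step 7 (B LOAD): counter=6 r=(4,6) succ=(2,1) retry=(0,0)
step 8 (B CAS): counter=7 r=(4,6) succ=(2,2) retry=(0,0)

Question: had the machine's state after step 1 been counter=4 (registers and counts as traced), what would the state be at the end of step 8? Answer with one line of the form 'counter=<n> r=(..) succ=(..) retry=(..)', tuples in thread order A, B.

counter=7 r=(4,6) succ=(1,2) retry=(1,0)

state after step 1 := counter=4 r=(3,0) succ=(0,0) retry=(0,0)
step 2 (A CAS): counter=4 r=(3,0) succ=(0,0) retry=(1,0)
step 3 (A LOAD): counter=4 r=(4,0) succ=(0,0) retry=(1,0)
step 4 (A CAS): counter=5 r=(4,0) succ=(1,0) retry=(1,0)
step 5 (B LOAD): counter=5 r=(4,5) succ=(1,0) retry=(1,0)
step 6 (B CAS): counter=6 r=(4,5) succ=(1,1) retry=(1,0)
step 7 (B LOAD): counter=6 r=(4,6) succ=(1,1) retry=(1,0)
step 8 (B CAS): counter=7 r=(4,6) succ=(1,2) retry=(1,0)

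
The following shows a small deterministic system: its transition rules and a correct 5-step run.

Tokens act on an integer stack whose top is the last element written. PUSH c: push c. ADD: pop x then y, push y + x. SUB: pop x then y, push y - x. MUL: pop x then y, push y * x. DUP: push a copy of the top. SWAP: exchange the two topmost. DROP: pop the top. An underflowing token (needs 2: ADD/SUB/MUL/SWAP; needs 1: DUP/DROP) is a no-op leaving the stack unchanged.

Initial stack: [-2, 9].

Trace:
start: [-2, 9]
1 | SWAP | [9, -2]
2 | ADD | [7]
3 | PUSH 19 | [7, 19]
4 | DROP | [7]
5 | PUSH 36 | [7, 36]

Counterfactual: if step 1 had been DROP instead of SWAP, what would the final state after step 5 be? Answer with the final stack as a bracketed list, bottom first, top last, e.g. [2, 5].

[-2, 36]

(re-executing from step 1 with the substitution; state before step 1: [-2, 9])
1 | DROP | [-2]
2 | ADD | [-2]
3 | PUSH 19 | [-2, 19]
4 | DROP | [-2]
5 | PUSH 36 | [-2, 36]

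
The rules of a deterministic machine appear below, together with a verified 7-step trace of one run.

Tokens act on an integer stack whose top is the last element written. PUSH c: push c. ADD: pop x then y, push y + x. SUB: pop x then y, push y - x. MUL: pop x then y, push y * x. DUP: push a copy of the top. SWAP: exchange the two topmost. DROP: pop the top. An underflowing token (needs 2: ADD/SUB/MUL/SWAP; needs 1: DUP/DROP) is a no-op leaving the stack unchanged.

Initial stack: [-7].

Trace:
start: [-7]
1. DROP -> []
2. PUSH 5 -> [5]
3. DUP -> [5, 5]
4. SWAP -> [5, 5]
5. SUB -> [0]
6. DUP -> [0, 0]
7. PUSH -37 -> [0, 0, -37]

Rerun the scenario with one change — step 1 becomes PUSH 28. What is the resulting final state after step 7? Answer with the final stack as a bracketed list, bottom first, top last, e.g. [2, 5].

(re-executing from step 1 with the substitution; state before step 1: [-7])
1. PUSH 28 -> [-7, 28]
2. PUSH 5 -> [-7, 28, 5]
3. DUP -> [-7, 28, 5, 5]
4. SWAP -> [-7, 28, 5, 5]
5. SUB -> [-7, 28, 0]
6. DUP -> [-7, 28, 0, 0]
7. PUSH -37 -> [-7, 28, 0, 0, -37]

[-7, 28, 0, 0, -37]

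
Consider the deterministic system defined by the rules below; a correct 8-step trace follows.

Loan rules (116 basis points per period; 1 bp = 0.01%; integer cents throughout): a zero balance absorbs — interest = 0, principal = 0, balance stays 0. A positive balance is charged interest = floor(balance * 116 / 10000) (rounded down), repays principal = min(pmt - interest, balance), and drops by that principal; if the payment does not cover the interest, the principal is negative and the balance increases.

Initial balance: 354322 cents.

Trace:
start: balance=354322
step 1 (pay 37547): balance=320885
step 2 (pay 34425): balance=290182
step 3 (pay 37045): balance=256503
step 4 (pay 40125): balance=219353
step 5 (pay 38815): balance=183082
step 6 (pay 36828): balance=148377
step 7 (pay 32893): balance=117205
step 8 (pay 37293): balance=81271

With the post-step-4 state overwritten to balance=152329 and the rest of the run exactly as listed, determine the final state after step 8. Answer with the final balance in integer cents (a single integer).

state after step 4 := balance=152329
step 5 (pay 38815): balance=115281
step 6 (pay 36828): balance=79790
step 7 (pay 32893): balance=47822
step 8 (pay 37293): balance=11083

11083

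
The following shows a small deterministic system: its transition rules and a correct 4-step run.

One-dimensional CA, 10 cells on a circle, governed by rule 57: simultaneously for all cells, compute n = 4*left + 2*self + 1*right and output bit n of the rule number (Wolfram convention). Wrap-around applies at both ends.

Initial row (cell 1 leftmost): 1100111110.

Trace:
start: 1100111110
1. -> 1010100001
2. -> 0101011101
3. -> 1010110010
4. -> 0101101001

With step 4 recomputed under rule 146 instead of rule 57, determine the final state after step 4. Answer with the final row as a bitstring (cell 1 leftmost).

0000001100

(re-executing step 4 under rule 146; state before step 4: 1010110010)
4. -> 0000001100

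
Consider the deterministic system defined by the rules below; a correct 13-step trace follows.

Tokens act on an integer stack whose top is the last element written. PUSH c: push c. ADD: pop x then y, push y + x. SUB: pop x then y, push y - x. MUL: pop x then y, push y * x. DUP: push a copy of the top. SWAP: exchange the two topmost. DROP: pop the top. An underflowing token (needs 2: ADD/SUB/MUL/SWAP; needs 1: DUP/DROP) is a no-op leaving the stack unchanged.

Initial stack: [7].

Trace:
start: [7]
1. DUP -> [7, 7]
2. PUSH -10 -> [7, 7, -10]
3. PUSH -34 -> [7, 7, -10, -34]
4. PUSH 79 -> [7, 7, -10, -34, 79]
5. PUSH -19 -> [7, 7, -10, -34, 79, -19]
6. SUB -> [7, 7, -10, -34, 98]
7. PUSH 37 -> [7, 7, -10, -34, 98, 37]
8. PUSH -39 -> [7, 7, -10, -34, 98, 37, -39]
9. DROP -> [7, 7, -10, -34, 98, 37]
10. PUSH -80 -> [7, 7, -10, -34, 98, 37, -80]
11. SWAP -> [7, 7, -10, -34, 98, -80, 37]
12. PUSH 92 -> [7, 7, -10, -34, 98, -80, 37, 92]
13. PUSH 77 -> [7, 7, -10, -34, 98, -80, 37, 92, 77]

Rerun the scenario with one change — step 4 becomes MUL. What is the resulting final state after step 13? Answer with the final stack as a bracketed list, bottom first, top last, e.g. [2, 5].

(re-executing from step 4 with the substitution; state before step 4: [7, 7, -10, -34])
4. MUL -> [7, 7, 340]
5. PUSH -19 -> [7, 7, 340, -19]
6. SUB -> [7, 7, 359]
7. PUSH 37 -> [7, 7, 359, 37]
8. PUSH -39 -> [7, 7, 359, 37, -39]
9. DROP -> [7, 7, 359, 37]
10. PUSH -80 -> [7, 7, 359, 37, -80]
11. SWAP -> [7, 7, 359, -80, 37]
12. PUSH 92 -> [7, 7, 359, -80, 37, 92]
13. PUSH 77 -> [7, 7, 359, -80, 37, 92, 77]

[7, 7, 359, -80, 37, 92, 77]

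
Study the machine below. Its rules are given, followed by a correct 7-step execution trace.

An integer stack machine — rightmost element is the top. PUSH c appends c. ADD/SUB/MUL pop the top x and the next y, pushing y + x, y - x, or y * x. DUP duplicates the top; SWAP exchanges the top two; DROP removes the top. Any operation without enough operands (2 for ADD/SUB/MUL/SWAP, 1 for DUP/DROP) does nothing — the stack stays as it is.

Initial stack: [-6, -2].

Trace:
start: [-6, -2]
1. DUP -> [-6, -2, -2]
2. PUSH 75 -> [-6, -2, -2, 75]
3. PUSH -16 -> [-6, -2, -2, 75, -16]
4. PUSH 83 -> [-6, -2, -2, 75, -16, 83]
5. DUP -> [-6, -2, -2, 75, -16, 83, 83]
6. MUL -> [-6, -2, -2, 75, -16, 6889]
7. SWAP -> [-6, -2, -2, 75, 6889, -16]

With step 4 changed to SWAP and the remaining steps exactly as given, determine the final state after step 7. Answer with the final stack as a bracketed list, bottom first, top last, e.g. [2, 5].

(re-executing from step 4 with the substitution; state before step 4: [-6, -2, -2, 75, -16])
4. SWAP -> [-6, -2, -2, -16, 75]
5. DUP -> [-6, -2, -2, -16, 75, 75]
6. MUL -> [-6, -2, -2, -16, 5625]
7. SWAP -> [-6, -2, -2, 5625, -16]

[-6, -2, -2, 5625, -16]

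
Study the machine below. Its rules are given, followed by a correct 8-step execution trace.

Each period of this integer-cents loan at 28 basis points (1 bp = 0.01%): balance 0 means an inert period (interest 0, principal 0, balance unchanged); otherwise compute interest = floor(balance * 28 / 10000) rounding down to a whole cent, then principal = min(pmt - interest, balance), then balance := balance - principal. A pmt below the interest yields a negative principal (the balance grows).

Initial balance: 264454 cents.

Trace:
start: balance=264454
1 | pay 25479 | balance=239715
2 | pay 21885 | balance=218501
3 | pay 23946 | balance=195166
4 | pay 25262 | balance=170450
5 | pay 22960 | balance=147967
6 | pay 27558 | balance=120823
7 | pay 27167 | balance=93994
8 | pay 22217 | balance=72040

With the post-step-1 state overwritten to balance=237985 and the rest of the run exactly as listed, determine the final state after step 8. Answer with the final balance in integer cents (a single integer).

state after step 1 := balance=237985
2 | pay 21885 | balance=216766
3 | pay 23946 | balance=193426
4 | pay 25262 | balance=168705
5 | pay 22960 | balance=146217
6 | pay 27558 | balance=119068
7 | pay 27167 | balance=92234
8 | pay 22217 | balance=70275

70275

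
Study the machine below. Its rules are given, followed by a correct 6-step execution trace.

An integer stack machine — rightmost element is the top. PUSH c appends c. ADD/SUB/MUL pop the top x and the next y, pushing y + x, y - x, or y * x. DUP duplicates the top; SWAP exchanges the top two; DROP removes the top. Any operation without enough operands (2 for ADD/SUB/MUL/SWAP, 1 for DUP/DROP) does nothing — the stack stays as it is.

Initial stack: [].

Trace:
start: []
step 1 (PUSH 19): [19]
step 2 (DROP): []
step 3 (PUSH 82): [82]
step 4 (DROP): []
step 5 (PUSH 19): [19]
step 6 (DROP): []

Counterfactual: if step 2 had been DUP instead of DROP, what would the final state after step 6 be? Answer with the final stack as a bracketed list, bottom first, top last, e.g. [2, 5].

[19, 19]

(re-executing from step 2 with the substitution; state before step 2: [19])
step 2 (DUP): [19, 19]
step 3 (PUSH 82): [19, 19, 82]
step 4 (DROP): [19, 19]
step 5 (PUSH 19): [19, 19, 19]
step 6 (DROP): [19, 19]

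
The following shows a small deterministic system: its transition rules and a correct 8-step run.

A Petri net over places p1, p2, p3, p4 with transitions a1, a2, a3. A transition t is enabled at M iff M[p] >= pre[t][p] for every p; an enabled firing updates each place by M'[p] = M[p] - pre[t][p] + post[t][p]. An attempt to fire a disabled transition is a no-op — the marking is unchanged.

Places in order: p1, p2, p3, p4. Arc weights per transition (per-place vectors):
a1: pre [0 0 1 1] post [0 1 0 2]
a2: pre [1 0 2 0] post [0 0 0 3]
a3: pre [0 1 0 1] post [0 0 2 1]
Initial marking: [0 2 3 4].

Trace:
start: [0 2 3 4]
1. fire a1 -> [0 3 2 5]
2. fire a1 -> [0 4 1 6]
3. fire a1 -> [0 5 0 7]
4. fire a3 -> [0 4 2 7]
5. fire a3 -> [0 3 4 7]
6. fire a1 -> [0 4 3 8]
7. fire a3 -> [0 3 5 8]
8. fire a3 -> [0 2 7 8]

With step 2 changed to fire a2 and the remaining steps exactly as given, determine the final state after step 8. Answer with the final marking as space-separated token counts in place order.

0 1 8 7

(re-executing from step 2 with the substitution; state before step 2: [0 3 2 5])
2. fire a2 -> [0 3 2 5]
3. fire a1 -> [0 4 1 6]
4. fire a3 -> [0 3 3 6]
5. fire a3 -> [0 2 5 6]
6. fire a1 -> [0 3 4 7]
7. fire a3 -> [0 2 6 7]
8. fire a3 -> [0 1 8 7]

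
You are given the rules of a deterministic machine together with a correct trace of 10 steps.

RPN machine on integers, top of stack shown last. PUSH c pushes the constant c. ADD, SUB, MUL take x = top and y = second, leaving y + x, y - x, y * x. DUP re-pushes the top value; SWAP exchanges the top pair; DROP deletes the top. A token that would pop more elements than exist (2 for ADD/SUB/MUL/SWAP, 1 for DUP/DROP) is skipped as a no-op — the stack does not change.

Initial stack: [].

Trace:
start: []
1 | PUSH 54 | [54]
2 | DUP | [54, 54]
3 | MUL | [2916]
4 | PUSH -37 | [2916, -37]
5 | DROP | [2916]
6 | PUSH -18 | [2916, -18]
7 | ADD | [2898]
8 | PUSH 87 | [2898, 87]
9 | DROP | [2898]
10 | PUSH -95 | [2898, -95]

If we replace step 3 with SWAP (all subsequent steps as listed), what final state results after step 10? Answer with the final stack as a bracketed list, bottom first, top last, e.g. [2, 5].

(re-executing from step 3 with the substitution; state before step 3: [54, 54])
3 | SWAP | [54, 54]
4 | PUSH -37 | [54, 54, -37]
5 | DROP | [54, 54]
6 | PUSH -18 | [54, 54, -18]
7 | ADD | [54, 36]
8 | PUSH 87 | [54, 36, 87]
9 | DROP | [54, 36]
10 | PUSH -95 | [54, 36, -95]

[54, 36, -95]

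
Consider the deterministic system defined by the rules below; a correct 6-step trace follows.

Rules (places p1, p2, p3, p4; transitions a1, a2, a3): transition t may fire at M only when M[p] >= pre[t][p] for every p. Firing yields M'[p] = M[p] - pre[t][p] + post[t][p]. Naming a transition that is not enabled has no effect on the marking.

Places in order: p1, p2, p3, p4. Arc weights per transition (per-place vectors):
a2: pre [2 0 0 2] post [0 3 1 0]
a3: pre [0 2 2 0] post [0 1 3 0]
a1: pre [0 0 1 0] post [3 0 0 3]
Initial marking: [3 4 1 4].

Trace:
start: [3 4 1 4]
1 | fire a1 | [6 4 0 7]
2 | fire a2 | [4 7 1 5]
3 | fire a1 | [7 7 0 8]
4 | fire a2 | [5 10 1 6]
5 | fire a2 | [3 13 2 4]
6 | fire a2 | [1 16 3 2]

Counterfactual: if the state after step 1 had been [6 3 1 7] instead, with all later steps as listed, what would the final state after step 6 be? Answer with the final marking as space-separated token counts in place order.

1 15 4 2

state after step 1 := [6 3 1 7]
2 | fire a2 | [4 6 2 5]
3 | fire a1 | [7 6 1 8]
4 | fire a2 | [5 9 2 6]
5 | fire a2 | [3 12 3 4]
6 | fire a2 | [1 15 4 2]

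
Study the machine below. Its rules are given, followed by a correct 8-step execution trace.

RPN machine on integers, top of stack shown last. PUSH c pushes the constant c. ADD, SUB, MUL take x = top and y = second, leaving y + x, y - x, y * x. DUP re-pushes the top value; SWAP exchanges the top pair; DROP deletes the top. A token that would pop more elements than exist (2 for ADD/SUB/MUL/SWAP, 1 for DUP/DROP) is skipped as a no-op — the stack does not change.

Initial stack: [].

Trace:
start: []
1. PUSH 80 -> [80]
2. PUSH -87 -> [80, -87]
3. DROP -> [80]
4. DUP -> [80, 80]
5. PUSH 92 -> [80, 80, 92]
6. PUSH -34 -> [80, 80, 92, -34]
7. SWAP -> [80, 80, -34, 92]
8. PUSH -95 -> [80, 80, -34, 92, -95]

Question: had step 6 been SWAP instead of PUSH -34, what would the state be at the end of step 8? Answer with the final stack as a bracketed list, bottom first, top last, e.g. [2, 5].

[80, 80, 92, -95]

(re-executing from step 6 with the substitution; state before step 6: [80, 80, 92])
6. SWAP -> [80, 92, 80]
7. SWAP -> [80, 80, 92]
8. PUSH -95 -> [80, 80, 92, -95]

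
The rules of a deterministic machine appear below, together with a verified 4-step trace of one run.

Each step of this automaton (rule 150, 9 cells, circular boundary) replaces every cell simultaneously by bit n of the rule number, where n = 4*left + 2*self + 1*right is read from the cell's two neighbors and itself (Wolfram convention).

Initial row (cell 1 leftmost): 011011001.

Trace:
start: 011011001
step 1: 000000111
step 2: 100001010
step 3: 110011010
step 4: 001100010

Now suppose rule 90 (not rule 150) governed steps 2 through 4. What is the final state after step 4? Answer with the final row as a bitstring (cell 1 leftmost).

011110101

(re-executing steps 2..4 under rule 90; state before step 2: 000000111)
step 2: 100001101
step 3: 110011101
step 4: 011110101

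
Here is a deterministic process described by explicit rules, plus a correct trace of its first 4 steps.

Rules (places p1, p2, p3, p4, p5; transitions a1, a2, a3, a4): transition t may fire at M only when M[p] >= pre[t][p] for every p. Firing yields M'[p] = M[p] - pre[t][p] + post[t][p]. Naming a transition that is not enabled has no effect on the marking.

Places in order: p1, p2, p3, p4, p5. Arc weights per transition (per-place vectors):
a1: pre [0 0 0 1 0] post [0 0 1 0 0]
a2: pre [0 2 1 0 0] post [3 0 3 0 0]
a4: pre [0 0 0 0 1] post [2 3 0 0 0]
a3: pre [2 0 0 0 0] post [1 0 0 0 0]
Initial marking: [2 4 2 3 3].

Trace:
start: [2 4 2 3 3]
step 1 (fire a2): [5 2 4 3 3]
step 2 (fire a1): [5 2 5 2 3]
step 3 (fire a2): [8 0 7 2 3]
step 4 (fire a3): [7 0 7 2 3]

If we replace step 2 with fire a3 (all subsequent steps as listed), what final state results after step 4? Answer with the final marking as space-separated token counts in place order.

(re-executing from step 2 with the substitution; state before step 2: [5 2 4 3 3])
step 2 (fire a3): [4 2 4 3 3]
step 3 (fire a2): [7 0 6 3 3]
step 4 (fire a3): [6 0 6 3 3]

6 0 6 3 3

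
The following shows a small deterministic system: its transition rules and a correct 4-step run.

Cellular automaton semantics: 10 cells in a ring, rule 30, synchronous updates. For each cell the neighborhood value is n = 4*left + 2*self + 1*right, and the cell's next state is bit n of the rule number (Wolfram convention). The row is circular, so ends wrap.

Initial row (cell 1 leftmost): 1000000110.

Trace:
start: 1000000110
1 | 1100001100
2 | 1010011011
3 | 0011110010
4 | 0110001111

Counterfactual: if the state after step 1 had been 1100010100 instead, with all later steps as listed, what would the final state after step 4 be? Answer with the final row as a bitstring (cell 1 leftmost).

state after step 1 := 1100010100
2 | 1010110111
3 | 0010100100
4 | 0110111110

0110111110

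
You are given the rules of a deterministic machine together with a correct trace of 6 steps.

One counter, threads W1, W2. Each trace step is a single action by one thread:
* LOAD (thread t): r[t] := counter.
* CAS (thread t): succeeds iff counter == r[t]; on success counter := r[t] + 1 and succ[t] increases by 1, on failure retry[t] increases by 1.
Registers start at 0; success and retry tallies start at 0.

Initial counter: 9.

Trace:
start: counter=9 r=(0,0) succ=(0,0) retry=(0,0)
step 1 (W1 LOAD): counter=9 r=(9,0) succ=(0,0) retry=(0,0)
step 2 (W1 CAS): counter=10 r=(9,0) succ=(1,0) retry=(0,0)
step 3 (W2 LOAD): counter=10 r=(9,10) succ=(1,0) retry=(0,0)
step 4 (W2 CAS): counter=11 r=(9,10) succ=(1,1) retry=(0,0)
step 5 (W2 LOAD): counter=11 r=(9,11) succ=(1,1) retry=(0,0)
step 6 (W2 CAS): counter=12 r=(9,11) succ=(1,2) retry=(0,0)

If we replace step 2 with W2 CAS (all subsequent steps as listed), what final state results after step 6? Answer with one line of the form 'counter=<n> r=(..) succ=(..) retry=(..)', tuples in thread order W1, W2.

counter=11 r=(9,10) succ=(0,2) retry=(0,1)

(re-executing from step 2 with the substitution; state before step 2: counter=9 r=(9,0) succ=(0,0) retry=(0,0))
step 2 (W2 CAS): counter=9 r=(9,0) succ=(0,0) retry=(0,1)
step 3 (W2 LOAD): counter=9 r=(9,9) succ=(0,0) retry=(0,1)
step 4 (W2 CAS): counter=10 r=(9,9) succ=(0,1) retry=(0,1)
step 5 (W2 LOAD): counter=10 r=(9,10) succ=(0,1) retry=(0,1)
step 6 (W2 CAS): counter=11 r=(9,10) succ=(0,2) retry=(0,1)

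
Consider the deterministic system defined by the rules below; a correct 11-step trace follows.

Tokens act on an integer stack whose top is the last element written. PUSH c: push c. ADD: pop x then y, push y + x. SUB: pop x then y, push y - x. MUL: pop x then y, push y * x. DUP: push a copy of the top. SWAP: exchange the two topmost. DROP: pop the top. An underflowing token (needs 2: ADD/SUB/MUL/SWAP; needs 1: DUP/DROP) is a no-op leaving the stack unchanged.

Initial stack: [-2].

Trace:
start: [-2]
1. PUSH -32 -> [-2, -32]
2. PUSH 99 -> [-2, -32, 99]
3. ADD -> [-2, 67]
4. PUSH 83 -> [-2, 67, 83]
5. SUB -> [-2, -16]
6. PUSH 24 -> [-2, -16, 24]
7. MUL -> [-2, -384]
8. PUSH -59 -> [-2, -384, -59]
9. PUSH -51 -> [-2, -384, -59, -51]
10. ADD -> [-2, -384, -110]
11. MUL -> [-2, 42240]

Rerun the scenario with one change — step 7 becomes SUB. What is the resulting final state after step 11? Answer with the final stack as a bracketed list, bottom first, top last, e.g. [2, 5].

[-2, 4400]

(re-executing from step 7 with the substitution; state before step 7: [-2, -16, 24])
7. SUB -> [-2, -40]
8. PUSH -59 -> [-2, -40, -59]
9. PUSH -51 -> [-2, -40, -59, -51]
10. ADD -> [-2, -40, -110]
11. MUL -> [-2, 4400]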